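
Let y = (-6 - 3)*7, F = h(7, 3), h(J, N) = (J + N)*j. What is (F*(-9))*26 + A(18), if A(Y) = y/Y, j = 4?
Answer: -18727/2 ≈ -9363.5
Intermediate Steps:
h(J, N) = 4*J + 4*N (h(J, N) = (J + N)*4 = 4*J + 4*N)
F = 40 (F = 4*7 + 4*3 = 28 + 12 = 40)
y = -63 (y = -9*7 = -63)
A(Y) = -63/Y
(F*(-9))*26 + A(18) = (40*(-9))*26 - 63/18 = -360*26 - 63*1/18 = -9360 - 7/2 = -18727/2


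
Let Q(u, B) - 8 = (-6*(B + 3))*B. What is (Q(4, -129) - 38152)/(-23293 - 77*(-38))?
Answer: 135668/20367 ≈ 6.6612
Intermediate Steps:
Q(u, B) = 8 + B*(-18 - 6*B) (Q(u, B) = 8 + (-6*(B + 3))*B = 8 + (-6*(3 + B))*B = 8 + (-18 - 6*B)*B = 8 + B*(-18 - 6*B))
(Q(4, -129) - 38152)/(-23293 - 77*(-38)) = ((8 - 18*(-129) - 6*(-129)²) - 38152)/(-23293 - 77*(-38)) = ((8 + 2322 - 6*16641) - 38152)/(-23293 + 2926) = ((8 + 2322 - 99846) - 38152)/(-20367) = (-97516 - 38152)*(-1/20367) = -135668*(-1/20367) = 135668/20367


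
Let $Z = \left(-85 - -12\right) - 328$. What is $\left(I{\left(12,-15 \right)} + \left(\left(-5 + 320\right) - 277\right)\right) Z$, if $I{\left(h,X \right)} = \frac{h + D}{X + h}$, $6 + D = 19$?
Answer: $- \frac{35689}{3} \approx -11896.0$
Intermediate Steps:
$D = 13$ ($D = -6 + 19 = 13$)
$I{\left(h,X \right)} = \frac{13 + h}{X + h}$ ($I{\left(h,X \right)} = \frac{h + 13}{X + h} = \frac{13 + h}{X + h}$)
$Z = -401$ ($Z = \left(-85 + \left(-8 + 20\right)\right) - 328 = \left(-85 + 12\right) - 328 = -73 - 328 = -401$)
$\left(I{\left(12,-15 \right)} + \left(\left(-5 + 320\right) - 277\right)\right) Z = \left(\frac{13 + 12}{-15 + 12} + \left(\left(-5 + 320\right) - 277\right)\right) \left(-401\right) = \left(\frac{1}{-3} \cdot 25 + \left(315 - 277\right)\right) \left(-401\right) = \left(\left(- \frac{1}{3}\right) 25 + 38\right) \left(-401\right) = \left(- \frac{25}{3} + 38\right) \left(-401\right) = \frac{89}{3} \left(-401\right) = - \frac{35689}{3}$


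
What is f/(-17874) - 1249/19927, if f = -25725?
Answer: 163432483/118725066 ≈ 1.3766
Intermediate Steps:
f/(-17874) - 1249/19927 = -25725/(-17874) - 1249/19927 = -25725*(-1/17874) - 1249*1/19927 = 8575/5958 - 1249/19927 = 163432483/118725066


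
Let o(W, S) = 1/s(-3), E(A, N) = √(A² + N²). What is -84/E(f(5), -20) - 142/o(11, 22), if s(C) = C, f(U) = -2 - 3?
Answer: 426 - 84*√17/85 ≈ 421.93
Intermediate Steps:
f(U) = -5
o(W, S) = -⅓ (o(W, S) = 1/(-3) = -⅓)
-84/E(f(5), -20) - 142/o(11, 22) = -84/√((-5)² + (-20)²) - 142/(-⅓) = -84/√(25 + 400) - 142*(-3) = -84*√17/85 + 426 = 426 - 84*√17/85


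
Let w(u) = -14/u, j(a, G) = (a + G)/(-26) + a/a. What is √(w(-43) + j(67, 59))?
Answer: 4*I*√68757/559 ≈ 1.8763*I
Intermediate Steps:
j(a, G) = 1 - G/26 - a/26 (j(a, G) = (G + a)*(-1/26) + 1 = (-G/26 - a/26) + 1 = 1 - G/26 - a/26)
√(w(-43) + j(67, 59)) = √(-14/(-43) + (1 - 1/26*59 - 1/26*67)) = √(-14*(-1/43) + (1 - 59/26 - 67/26)) = √(14/43 - 50/13) = √(-1968/559) = 4*I*√68757/559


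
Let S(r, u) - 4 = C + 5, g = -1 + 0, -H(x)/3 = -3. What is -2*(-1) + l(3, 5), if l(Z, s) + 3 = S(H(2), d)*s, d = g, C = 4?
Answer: 64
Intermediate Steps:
H(x) = 9 (H(x) = -3*(-3) = 9)
g = -1
d = -1
S(r, u) = 13 (S(r, u) = 4 + (4 + 5) = 4 + 9 = 13)
l(Z, s) = -3 + 13*s
-2*(-1) + l(3, 5) = -2*(-1) + (-3 + 13*5) = 2 + (-3 + 65) = 2 + 62 = 64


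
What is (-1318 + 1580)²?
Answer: 68644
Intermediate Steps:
(-1318 + 1580)² = 262² = 68644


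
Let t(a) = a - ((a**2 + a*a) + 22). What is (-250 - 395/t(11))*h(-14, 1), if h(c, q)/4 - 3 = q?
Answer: -1005680/253 ≈ -3975.0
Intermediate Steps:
h(c, q) = 12 + 4*q
t(a) = -22 + a - 2*a**2 (t(a) = a - ((a**2 + a**2) + 22) = a - (2*a**2 + 22) = a - (22 + 2*a**2) = a + (-22 - 2*a**2) = -22 + a - 2*a**2)
(-250 - 395/t(11))*h(-14, 1) = (-250 - 395/(-22 + 11 - 2*11**2))*(12 + 4*1) = (-250 - 395/(-22 + 11 - 2*121))*(12 + 4) = (-250 - 395/(-22 + 11 - 242))*16 = (-250 - 395/(-253))*16 = (-250 - 395*(-1/253))*16 = (-250 + 395/253)*16 = -62855/253*16 = -1005680/253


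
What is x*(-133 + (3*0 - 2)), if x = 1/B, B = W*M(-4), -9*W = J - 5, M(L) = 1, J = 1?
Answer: -1215/4 ≈ -303.75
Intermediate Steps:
W = 4/9 (W = -(1 - 5)/9 = -⅑*(-4) = 4/9 ≈ 0.44444)
B = 4/9 (B = (4/9)*1 = 4/9 ≈ 0.44444)
x = 9/4 (x = 1/(4/9) = 9/4 ≈ 2.2500)
x*(-133 + (3*0 - 2)) = 9*(-133 + (3*0 - 2))/4 = 9*(-133 + (0 - 2))/4 = 9*(-133 - 2)/4 = (9/4)*(-135) = -1215/4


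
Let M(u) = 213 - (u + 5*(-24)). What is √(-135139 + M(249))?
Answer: I*√135055 ≈ 367.5*I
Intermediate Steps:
M(u) = 333 - u (M(u) = 213 - (u - 120) = 213 - (-120 + u) = 213 + (120 - u) = 333 - u)
√(-135139 + M(249)) = √(-135139 + (333 - 1*249)) = √(-135139 + (333 - 249)) = √(-135139 + 84) = √(-135055) = I*√135055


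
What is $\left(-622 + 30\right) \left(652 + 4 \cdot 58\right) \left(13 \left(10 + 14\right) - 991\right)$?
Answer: $355339712$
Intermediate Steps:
$\left(-622 + 30\right) \left(652 + 4 \cdot 58\right) \left(13 \left(10 + 14\right) - 991\right) = - 592 \left(652 + 232\right) \left(13 \cdot 24 - 991\right) = \left(-592\right) 884 \left(312 - 991\right) = \left(-523328\right) \left(-679\right) = 355339712$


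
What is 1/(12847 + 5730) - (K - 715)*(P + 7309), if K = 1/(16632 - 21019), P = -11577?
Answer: -248698866856629/81497299 ≈ -3.0516e+6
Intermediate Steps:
K = -1/4387 (K = 1/(-4387) = -1/4387 ≈ -0.00022795)
1/(12847 + 5730) - (K - 715)*(P + 7309) = 1/(12847 + 5730) - (-1/4387 - 715)*(-11577 + 7309) = 1/18577 - (-3136706)*(-4268)/4387 = 1/18577 - 1*13387461208/4387 = 1/18577 - 13387461208/4387 = -248698866856629/81497299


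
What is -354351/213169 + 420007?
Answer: 89532117832/213169 ≈ 4.2001e+5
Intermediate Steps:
-354351/213169 + 420007 = 89532117832/213169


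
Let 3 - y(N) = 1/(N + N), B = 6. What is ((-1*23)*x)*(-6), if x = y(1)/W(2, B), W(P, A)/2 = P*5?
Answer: 69/4 ≈ 17.250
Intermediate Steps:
W(P, A) = 10*P (W(P, A) = 2*(P*5) = 2*(5*P) = 10*P)
y(N) = 3 - 1/(2*N) (y(N) = 3 - 1/(N + N) = 3 - 1/(2*N))
x = ⅛ (x = (3 - ½/1)/((10*2)) = (3 - ½*1)/20 = (3 - ½)*(1/20) = (5/2)*(1/20) = ⅛ ≈ 0.12500)
((-1*23)*x)*(-6) = (-1*23*(⅛))*(-6) = -23*⅛*(-6) = -23/8*(-6) = 69/4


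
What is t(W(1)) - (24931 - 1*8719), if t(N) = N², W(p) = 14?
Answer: -16016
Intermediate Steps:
t(W(1)) - (24931 - 1*8719) = 14² - (24931 - 1*8719) = 196 - (24931 - 8719) = 196 - 1*16212 = 196 - 16212 = -16016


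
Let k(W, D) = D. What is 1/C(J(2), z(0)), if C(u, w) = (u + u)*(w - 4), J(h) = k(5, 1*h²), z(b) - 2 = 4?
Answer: 1/16 ≈ 0.062500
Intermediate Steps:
z(b) = 6 (z(b) = 2 + 4 = 6)
J(h) = h² (J(h) = 1*h² = h²)
C(u, w) = 2*u*(-4 + w) (C(u, w) = (2*u)*(-4 + w) = 2*u*(-4 + w))
1/C(J(2), z(0)) = 1/(2*2²*(-4 + 6)) = 1/(2*4*2) = 1/16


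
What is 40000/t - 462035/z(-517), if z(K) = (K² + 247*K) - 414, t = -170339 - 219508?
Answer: -61896666215/18085782024 ≈ -3.4224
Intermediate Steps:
t = -389847
z(K) = -414 + K² + 247*K
40000/t - 462035/z(-517) = 40000/(-389847) - 462035/(-414 + (-517)² + 247*(-517)) = 40000*(-1/389847) - 462035/(-414 + 267289 - 127699) = -40000/389847 - 462035/139176 = -61896666215/18085782024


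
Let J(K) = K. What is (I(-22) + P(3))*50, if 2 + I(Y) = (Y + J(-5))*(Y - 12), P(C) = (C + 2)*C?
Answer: 46550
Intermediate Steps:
P(C) = C*(2 + C) (P(C) = (2 + C)*C = C*(2 + C))
I(Y) = -2 + (-12 + Y)*(-5 + Y) (I(Y) = -2 + (Y - 5)*(Y - 12) = -2 + (-5 + Y)*(-12 + Y) = -2 + (-12 + Y)*(-5 + Y))
(I(-22) + P(3))*50 = ((58 + (-22)² - 17*(-22)) + 3*(2 + 3))*50 = ((58 + 484 + 374) + 3*5)*50 = (916 + 15)*50 = 931*50 = 46550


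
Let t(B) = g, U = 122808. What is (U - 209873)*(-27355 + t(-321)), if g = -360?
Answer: 2413006475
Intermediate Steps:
t(B) = -360
(U - 209873)*(-27355 + t(-321)) = (122808 - 209873)*(-27355 - 360) = -87065*(-27715) = 2413006475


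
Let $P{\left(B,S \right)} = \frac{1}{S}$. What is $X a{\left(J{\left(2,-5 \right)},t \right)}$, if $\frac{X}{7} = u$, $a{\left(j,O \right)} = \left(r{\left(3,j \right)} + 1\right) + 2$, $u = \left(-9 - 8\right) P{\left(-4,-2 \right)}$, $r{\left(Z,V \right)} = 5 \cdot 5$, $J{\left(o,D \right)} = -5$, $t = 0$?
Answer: $1666$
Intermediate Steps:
$r{\left(Z,V \right)} = 25$
$u = \frac{17}{2}$ ($u = \frac{-9 - 8}{-2} = \left(-17\right) \left(- \frac{1}{2}\right) = \frac{17}{2} \approx 8.5$)
$a{\left(j,O \right)} = 28$ ($a{\left(j,O \right)} = \left(25 + 1\right) + 2 = 26 + 2 = 28$)
$X = \frac{119}{2}$ ($X = 7 \cdot \frac{17}{2} = \frac{119}{2} \approx 59.5$)
$X a{\left(J{\left(2,-5 \right)},t \right)} = \frac{119}{2} \cdot 28 = 1666$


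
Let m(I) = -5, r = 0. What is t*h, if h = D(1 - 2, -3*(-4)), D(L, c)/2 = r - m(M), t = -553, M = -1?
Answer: -5530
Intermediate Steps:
D(L, c) = 10 (D(L, c) = 2*(0 - 1*(-5)) = 2*(0 + 5) = 2*5 = 10)
h = 10
t*h = -553*10 = -5530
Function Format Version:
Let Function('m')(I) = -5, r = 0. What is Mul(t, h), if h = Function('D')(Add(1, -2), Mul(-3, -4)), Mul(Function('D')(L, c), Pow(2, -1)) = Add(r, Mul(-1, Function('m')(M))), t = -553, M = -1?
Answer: -5530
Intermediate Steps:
Function('D')(L, c) = 10 (Function('D')(L, c) = Mul(2, Add(0, Mul(-1, -5))) = Mul(2, Add(0, 5)) = Mul(2, 5) = 10)
h = 10
Mul(t, h) = Mul(-553, 10) = -5530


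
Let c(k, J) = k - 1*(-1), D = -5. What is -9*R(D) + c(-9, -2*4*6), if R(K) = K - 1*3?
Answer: 64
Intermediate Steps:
R(K) = -3 + K (R(K) = K - 3 = -3 + K)
c(k, J) = 1 + k (c(k, J) = k + 1 = 1 + k)
-9*R(D) + c(-9, -2*4*6) = -9*(-3 - 5) + (1 - 9) = -9*(-8) - 8 = 72 - 8 = 64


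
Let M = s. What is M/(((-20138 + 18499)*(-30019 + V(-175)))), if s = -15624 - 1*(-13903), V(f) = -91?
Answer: -1721/49350290 ≈ -3.4873e-5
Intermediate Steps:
s = -1721 (s = -15624 + 13903 = -1721)
M = -1721
M/(((-20138 + 18499)*(-30019 + V(-175)))) = -1721*1/((-30019 - 91)*(-20138 + 18499)) = -1721/((-1639*(-30110))) = -1721/49350290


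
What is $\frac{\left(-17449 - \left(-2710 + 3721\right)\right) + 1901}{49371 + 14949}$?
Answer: $- \frac{16559}{64320} \approx -0.25745$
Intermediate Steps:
$\frac{\left(-17449 - \left(-2710 + 3721\right)\right) + 1901}{49371 + 14949} = \frac{\left(-17449 - 1011\right) + 1901}{64320} = \left(\left(-17449 - 1011\right) + 1901\right) \frac{1}{64320} = \left(-18460 + 1901\right) \frac{1}{64320} = \left(-16559\right) \frac{1}{64320} = - \frac{16559}{64320}$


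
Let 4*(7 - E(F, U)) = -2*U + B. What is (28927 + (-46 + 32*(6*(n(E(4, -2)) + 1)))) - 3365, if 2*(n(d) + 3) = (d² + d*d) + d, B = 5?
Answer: 29920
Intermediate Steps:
E(F, U) = 23/4 + U/2 (E(F, U) = 7 - (-2*U + 5)/4 = 7 - (5 - 2*U)/4 = 7 + (-5/4 + U/2) = 23/4 + U/2)
n(d) = -3 + d² + d/2 (n(d) = -3 + ((d² + d*d) + d)/2 = -3 + ((d² + d²) + d)/2 = -3 + (2*d² + d)/2 = -3 + (d + 2*d²)/2 = -3 + (d² + d/2) = -3 + d² + d/2)
(28927 + (-46 + 32*(6*(n(E(4, -2)) + 1)))) - 3365 = (28927 + (-46 + 32*(6*((-3 + (23/4 + (½)*(-2))² + (23/4 + (½)*(-2))/2) + 1)))) - 3365 = (28927 + (-46 + 32*(6*((-3 + (23/4 - 1)² + (23/4 - 1)/2) + 1)))) - 3365 = (28927 + (-46 + 32*(6*((-3 + (19/4)² + (½)*(19/4)) + 1)))) - 3365 = (28927 + (-46 + 32*(6*((-3 + 361/16 + 19/8) + 1)))) - 3365 = (28927 + (-46 + 32*(6*(351/16 + 1)))) - 3365 = (28927 + (-46 + 32*(6*(367/16)))) - 3365 = (28927 + (-46 + 32*(1101/8))) - 3365 = (28927 + (-46 + 4404)) - 3365 = (28927 + 4358) - 3365 = 33285 - 3365 = 29920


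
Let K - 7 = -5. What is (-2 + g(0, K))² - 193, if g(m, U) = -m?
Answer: -189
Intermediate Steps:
K = 2 (K = 7 - 5 = 2)
(-2 + g(0, K))² - 193 = (-2 - 1*0)² - 193 = (-2 + 0)² - 193 = (-2)² - 193 = 4 - 193 = -189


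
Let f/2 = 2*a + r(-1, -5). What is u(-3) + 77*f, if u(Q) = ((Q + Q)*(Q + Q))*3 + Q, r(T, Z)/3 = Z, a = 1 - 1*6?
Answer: -3745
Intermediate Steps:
a = -5 (a = 1 - 6 = -5)
r(T, Z) = 3*Z
u(Q) = Q + 12*Q² (u(Q) = ((2*Q)*(2*Q))*3 + Q = (4*Q²)*3 + Q = 12*Q² + Q = Q + 12*Q²)
f = -50 (f = 2*(2*(-5) + 3*(-5)) = 2*(-10 - 15) = 2*(-25) = -50)
u(-3) + 77*f = -3*(1 + 12*(-3)) + 77*(-50) = -3*(1 - 36) - 3850 = -3*(-35) - 3850 = 105 - 3850 = -3745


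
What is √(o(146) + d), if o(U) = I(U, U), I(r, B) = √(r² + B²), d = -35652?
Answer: √(-35652 + 146*√2) ≈ 188.27*I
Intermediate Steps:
I(r, B) = √(B² + r²)
o(U) = √2*√(U²) (o(U) = √(U² + U²) = √(2*U²) = √2*√(U²))
√(o(146) + d) = √(√2*√(146²) - 35652) = √(√2*√21316 - 35652) = √(√2*146 - 35652) = √(146*√2 - 35652) = √(-35652 + 146*√2)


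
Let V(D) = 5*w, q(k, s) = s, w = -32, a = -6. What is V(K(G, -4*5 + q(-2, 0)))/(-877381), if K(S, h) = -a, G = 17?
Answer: 160/877381 ≈ 0.00018236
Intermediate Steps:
K(S, h) = 6 (K(S, h) = -1*(-6) = 6)
V(D) = -160 (V(D) = 5*(-32) = -160)
V(K(G, -4*5 + q(-2, 0)))/(-877381) = -160/(-877381) = -160*(-1/877381) = 160/877381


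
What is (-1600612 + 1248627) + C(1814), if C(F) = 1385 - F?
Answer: -352414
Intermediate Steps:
(-1600612 + 1248627) + C(1814) = (-1600612 + 1248627) + (1385 - 1*1814) = -351985 + (1385 - 1814) = -351985 - 429 = -352414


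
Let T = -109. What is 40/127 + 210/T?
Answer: -22310/13843 ≈ -1.6116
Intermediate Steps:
40/127 + 210/T = 40/127 + 210/(-109) = 40*(1/127) + 210*(-1/109) = 40/127 - 210/109 = -22310/13843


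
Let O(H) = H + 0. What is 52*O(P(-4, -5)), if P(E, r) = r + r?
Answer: -520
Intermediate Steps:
P(E, r) = 2*r
O(H) = H
52*O(P(-4, -5)) = 52*(2*(-5)) = 52*(-10) = -520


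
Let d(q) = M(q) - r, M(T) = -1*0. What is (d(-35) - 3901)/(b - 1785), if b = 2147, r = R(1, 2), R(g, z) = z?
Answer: -3903/362 ≈ -10.782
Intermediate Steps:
r = 2
M(T) = 0
d(q) = -2 (d(q) = 0 - 1*2 = 0 - 2 = -2)
(d(-35) - 3901)/(b - 1785) = (-2 - 3901)/(2147 - 1785) = -3903/362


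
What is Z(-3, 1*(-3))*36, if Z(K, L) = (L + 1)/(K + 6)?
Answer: -24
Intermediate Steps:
Z(K, L) = (1 + L)/(6 + K)
Z(-3, 1*(-3))*36 = ((1 + 1*(-3))/(6 - 3))*36 = ((1 - 3)/3)*36 = ((⅓)*(-2))*36 = -⅔*36 = -24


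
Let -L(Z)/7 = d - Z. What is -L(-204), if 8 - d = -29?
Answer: 1687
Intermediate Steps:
d = 37 (d = 8 - 1*(-29) = 8 + 29 = 37)
L(Z) = -259 + 7*Z (L(Z) = -7*(37 - Z) = -259 + 7*Z)
-L(-204) = -(-259 + 7*(-204)) = -(-259 - 1428) = -1*(-1687) = 1687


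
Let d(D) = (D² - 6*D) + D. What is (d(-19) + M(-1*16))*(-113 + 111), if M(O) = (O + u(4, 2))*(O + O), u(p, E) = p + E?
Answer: -1552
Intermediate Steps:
u(p, E) = E + p
d(D) = D² - 5*D
M(O) = 2*O*(6 + O) (M(O) = (O + (2 + 4))*(O + O) = (O + 6)*(2*O) = (6 + O)*(2*O) = 2*O*(6 + O))
(d(-19) + M(-1*16))*(-113 + 111) = (-19*(-5 - 19) + 2*(-1*16)*(6 - 1*16))*(-113 + 111) = (-19*(-24) + 2*(-16)*(6 - 16))*(-2) = (456 + 2*(-16)*(-10))*(-2) = (456 + 320)*(-2) = 776*(-2) = -1552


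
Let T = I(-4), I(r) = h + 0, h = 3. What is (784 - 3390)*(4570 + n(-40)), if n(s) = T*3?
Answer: -11932874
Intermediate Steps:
I(r) = 3 (I(r) = 3 + 0 = 3)
T = 3
n(s) = 9 (n(s) = 3*3 = 9)
(784 - 3390)*(4570 + n(-40)) = (784 - 3390)*(4570 + 9) = -2606*4579 = -11932874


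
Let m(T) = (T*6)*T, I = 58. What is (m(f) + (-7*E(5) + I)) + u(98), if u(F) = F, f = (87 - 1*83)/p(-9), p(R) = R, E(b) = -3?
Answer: 4811/27 ≈ 178.19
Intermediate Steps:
f = -4/9 (f = (87 - 1*83)/(-9) = (87 - 83)*(-⅑) = 4*(-⅑) = -4/9 ≈ -0.44444)
m(T) = 6*T² (m(T) = (6*T)*T = 6*T²)
(m(f) + (-7*E(5) + I)) + u(98) = (6*(-4/9)² + (-7*(-3) + 58)) + 98 = (6*(16/81) + (21 + 58)) + 98 = (32/27 + 79) + 98 = 2165/27 + 98 = 4811/27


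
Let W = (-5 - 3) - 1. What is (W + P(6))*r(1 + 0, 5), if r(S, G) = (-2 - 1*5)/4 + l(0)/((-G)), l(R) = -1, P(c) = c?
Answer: 93/20 ≈ 4.6500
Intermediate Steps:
W = -9 (W = -8 - 1 = -9)
r(S, G) = -7/4 + 1/G (r(S, G) = (-2 - 1*5)/4 - 1/((-G)) = (-2 - 5)*(¼) - (-1)/G = -7*¼ + 1/G = -7/4 + 1/G)
(W + P(6))*r(1 + 0, 5) = (-9 + 6)*(-7/4 + 1/5) = -3*(-7/4 + ⅕) = -3*(-31/20) = 93/20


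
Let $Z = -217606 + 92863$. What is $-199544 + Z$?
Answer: $-324287$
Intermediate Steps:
$Z = -124743$
$-199544 + Z = -199544 - 124743 = -324287$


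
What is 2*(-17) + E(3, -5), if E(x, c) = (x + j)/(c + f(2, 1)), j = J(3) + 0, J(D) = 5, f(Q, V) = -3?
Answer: -35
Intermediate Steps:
j = 5 (j = 5 + 0 = 5)
E(x, c) = (5 + x)/(-3 + c) (E(x, c) = (x + 5)/(c - 3) = (5 + x)/(-3 + c))
2*(-17) + E(3, -5) = 2*(-17) + (5 + 3)/(-3 - 5) = -34 + 8/(-8) = -34 - ⅛*8 = -34 - 1 = -35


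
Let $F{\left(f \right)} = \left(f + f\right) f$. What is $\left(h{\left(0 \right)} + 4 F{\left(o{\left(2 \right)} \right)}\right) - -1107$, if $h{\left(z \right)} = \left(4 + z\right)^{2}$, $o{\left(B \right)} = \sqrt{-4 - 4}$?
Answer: $1059$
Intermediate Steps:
$o{\left(B \right)} = 2 i \sqrt{2}$ ($o{\left(B \right)} = \sqrt{-8} = 2 i \sqrt{2}$)
$F{\left(f \right)} = 2 f^{2}$ ($F{\left(f \right)} = 2 f f = 2 f^{2}$)
$\left(h{\left(0 \right)} + 4 F{\left(o{\left(2 \right)} \right)}\right) - -1107 = \left(\left(4 + 0\right)^{2} + 4 \cdot 2 \left(2 i \sqrt{2}\right)^{2}\right) - -1107 = \left(4^{2} + 4 \cdot 2 \left(-8\right)\right) + 1107 = \left(16 + 4 \left(-16\right)\right) + 1107 = \left(16 - 64\right) + 1107 = -48 + 1107 = 1059$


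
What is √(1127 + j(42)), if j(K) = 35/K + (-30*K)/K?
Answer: √39522/6 ≈ 33.134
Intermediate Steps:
j(K) = -30 + 35/K (j(K) = 35/K - 30 = -30 + 35/K)
√(1127 + j(42)) = √(1127 + (-30 + 35/42)) = √(1127 + (-30 + 35*(1/42))) = √(1127 + (-30 + ⅚)) = √(1127 - 175/6) = √(6587/6) = √39522/6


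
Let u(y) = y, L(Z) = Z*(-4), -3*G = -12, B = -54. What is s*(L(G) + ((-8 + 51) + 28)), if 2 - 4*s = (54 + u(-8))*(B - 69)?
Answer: 77825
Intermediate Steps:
G = 4 (G = -⅓*(-12) = 4)
L(Z) = -4*Z
s = 1415 (s = ½ - (54 - 8)*(-54 - 69)/4 = ½ - 23*(-123)/2 = ½ - ¼*(-5658) = ½ + 2829/2 = 1415)
s*(L(G) + ((-8 + 51) + 28)) = 1415*(-4*4 + ((-8 + 51) + 28)) = 1415*(-16 + (43 + 28)) = 1415*(-16 + 71) = 1415*55 = 77825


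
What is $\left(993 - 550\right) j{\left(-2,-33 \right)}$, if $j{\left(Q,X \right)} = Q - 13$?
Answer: $-6645$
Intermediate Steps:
$j{\left(Q,X \right)} = -13 + Q$
$\left(993 - 550\right) j{\left(-2,-33 \right)} = \left(993 - 550\right) \left(-13 - 2\right) = 443 \left(-15\right) = -6645$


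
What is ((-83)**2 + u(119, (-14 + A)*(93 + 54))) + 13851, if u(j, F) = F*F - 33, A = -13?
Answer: 15773668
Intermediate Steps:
u(j, F) = -33 + F**2 (u(j, F) = F**2 - 33 = -33 + F**2)
((-83)**2 + u(119, (-14 + A)*(93 + 54))) + 13851 = ((-83)**2 + (-33 + ((-14 - 13)*(93 + 54))**2)) + 13851 = (6889 + (-33 + (-27*147)**2)) + 13851 = (6889 + (-33 + (-3969)**2)) + 13851 = (6889 + (-33 + 15752961)) + 13851 = (6889 + 15752928) + 13851 = 15759817 + 13851 = 15773668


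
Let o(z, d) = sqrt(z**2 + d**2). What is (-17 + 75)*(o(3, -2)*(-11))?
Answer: -638*sqrt(13) ≈ -2300.3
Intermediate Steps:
o(z, d) = sqrt(d**2 + z**2)
(-17 + 75)*(o(3, -2)*(-11)) = (-17 + 75)*(sqrt((-2)**2 + 3**2)*(-11)) = 58*(sqrt(4 + 9)*(-11)) = 58*(sqrt(13)*(-11)) = 58*(-11*sqrt(13)) = -638*sqrt(13)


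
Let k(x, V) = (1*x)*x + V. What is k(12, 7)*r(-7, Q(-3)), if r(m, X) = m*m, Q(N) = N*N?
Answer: 7399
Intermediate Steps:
Q(N) = N²
k(x, V) = V + x² (k(x, V) = x*x + V = x² + V = V + x²)
r(m, X) = m²
k(12, 7)*r(-7, Q(-3)) = (7 + 12²)*(-7)² = (7 + 144)*49 = 151*49 = 7399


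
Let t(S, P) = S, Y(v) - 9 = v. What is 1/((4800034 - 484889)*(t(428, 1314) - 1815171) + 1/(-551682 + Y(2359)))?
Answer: -549314/4301611567384893791 ≈ -1.2770e-13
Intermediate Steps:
Y(v) = 9 + v
1/((4800034 - 484889)*(t(428, 1314) - 1815171) + 1/(-551682 + Y(2359))) = 1/((4800034 - 484889)*(428 - 1815171) + 1/(-551682 + (9 + 2359))) = 1/(4315145*(-1814743) + 1/(-551682 + 2368)) = 1/(-7830879182735 + 1/(-549314)) = 1/(-7830879182735 - 1/549314) = 1/(-4301611567384893791/549314) = -549314/4301611567384893791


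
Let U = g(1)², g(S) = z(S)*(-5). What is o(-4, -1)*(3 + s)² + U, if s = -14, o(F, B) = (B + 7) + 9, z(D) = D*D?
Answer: 1840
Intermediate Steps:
z(D) = D²
o(F, B) = 16 + B (o(F, B) = (7 + B) + 9 = 16 + B)
g(S) = -5*S² (g(S) = S²*(-5) = -5*S²)
U = 25 (U = (-5*1²)² = (-5*1)² = (-5)² = 25)
o(-4, -1)*(3 + s)² + U = (16 - 1)*(3 - 14)² + 25 = 15*(-11)² + 25 = 15*121 + 25 = 1815 + 25 = 1840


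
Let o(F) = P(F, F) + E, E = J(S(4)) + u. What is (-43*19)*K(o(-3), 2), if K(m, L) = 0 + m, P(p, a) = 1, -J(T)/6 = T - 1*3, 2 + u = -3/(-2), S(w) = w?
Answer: 8987/2 ≈ 4493.5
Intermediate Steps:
u = -½ (u = -2 - 3/(-2) = -2 - 3*(-½) = -2 + 3/2 = -½ ≈ -0.50000)
J(T) = 18 - 6*T (J(T) = -6*(T - 1*3) = -6*(T - 3) = -6*(-3 + T) = 18 - 6*T)
E = -13/2 (E = (18 - 6*4) - ½ = (18 - 24) - ½ = -6 - ½ = -13/2 ≈ -6.5000)
o(F) = -11/2 (o(F) = 1 - 13/2 = -11/2)
K(m, L) = m
(-43*19)*K(o(-3), 2) = -43*19*(-11/2) = -817*(-11/2) = 8987/2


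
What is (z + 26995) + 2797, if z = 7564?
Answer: 37356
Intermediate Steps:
(z + 26995) + 2797 = (7564 + 26995) + 2797 = 34559 + 2797 = 37356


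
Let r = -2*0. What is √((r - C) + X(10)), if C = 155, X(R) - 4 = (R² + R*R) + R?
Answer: √59 ≈ 7.6811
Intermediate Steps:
X(R) = 4 + R + 2*R² (X(R) = 4 + ((R² + R*R) + R) = 4 + ((R² + R²) + R) = 4 + (2*R² + R) = 4 + (R + 2*R²) = 4 + R + 2*R²)
r = 0
√((r - C) + X(10)) = √((0 - 1*155) + (4 + 10 + 2*10²)) = √((0 - 155) + (4 + 10 + 2*100)) = √(-155 + (4 + 10 + 200)) = √(-155 + 214) = √59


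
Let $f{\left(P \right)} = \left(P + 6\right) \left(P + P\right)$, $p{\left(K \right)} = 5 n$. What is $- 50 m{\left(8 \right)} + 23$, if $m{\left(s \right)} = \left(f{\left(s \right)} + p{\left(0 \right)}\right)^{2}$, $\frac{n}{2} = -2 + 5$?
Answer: $-3225777$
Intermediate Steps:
$n = 6$ ($n = 2 \left(-2 + 5\right) = 2 \cdot 3 = 6$)
$p{\left(K \right)} = 30$ ($p{\left(K \right)} = 5 \cdot 6 = 30$)
$f{\left(P \right)} = 2 P \left(6 + P\right)$ ($f{\left(P \right)} = \left(6 + P\right) 2 P = 2 P \left(6 + P\right)$)
$m{\left(s \right)} = \left(30 + 2 s \left(6 + s\right)\right)^{2}$ ($m{\left(s \right)} = \left(2 s \left(6 + s\right) + 30\right)^{2} = \left(30 + 2 s \left(6 + s\right)\right)^{2}$)
$- 50 m{\left(8 \right)} + 23 = - 50 \cdot 4 \left(15 + 8 \left(6 + 8\right)\right)^{2} + 23 = - 50 \cdot 4 \left(15 + 8 \cdot 14\right)^{2} + 23 = - 50 \cdot 4 \left(15 + 112\right)^{2} + 23 = - 50 \cdot 4 \cdot 127^{2} + 23 = - 50 \cdot 4 \cdot 16129 + 23 = \left(-50\right) 64516 + 23 = -3225800 + 23 = -3225777$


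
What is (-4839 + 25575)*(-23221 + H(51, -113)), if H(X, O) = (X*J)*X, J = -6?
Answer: -805116672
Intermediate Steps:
H(X, O) = -6*X**2 (H(X, O) = (X*(-6))*X = (-6*X)*X = -6*X**2)
(-4839 + 25575)*(-23221 + H(51, -113)) = (-4839 + 25575)*(-23221 - 6*51**2) = 20736*(-23221 - 6*2601) = 20736*(-23221 - 15606) = 20736*(-38827) = -805116672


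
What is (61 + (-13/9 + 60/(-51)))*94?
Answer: 839608/153 ≈ 5487.6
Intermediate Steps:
(61 + (-13/9 + 60/(-51)))*94 = (61 + (-13*⅑ + 60*(-1/51)))*94 = (61 + (-13/9 - 20/17))*94 = (61 - 401/153)*94 = (8932/153)*94 = 839608/153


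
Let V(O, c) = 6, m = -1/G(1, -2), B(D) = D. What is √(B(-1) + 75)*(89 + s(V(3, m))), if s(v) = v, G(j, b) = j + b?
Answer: 95*√74 ≈ 817.22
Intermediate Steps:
G(j, b) = b + j
m = 1 (m = -1/(-2 + 1) = -1/(-1) = -1*(-1) = 1)
√(B(-1) + 75)*(89 + s(V(3, m))) = √(-1 + 75)*(89 + 6) = √74*95 = 95*√74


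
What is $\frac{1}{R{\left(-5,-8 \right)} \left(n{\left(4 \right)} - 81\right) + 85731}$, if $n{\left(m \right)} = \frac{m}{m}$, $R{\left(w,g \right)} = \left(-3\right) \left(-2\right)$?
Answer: $\frac{1}{85251} \approx 1.173 \cdot 10^{-5}$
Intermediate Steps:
$R{\left(w,g \right)} = 6$
$n{\left(m \right)} = 1$
$\frac{1}{R{\left(-5,-8 \right)} \left(n{\left(4 \right)} - 81\right) + 85731} = \frac{1}{6 \left(1 - 81\right) + 85731} = \frac{1}{6 \left(-80\right) + 85731} = \frac{1}{-480 + 85731} = \frac{1}{85251}$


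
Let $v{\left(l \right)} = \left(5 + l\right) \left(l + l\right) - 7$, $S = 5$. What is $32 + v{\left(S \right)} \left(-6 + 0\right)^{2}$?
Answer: $3380$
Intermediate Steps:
$v{\left(l \right)} = -7 + 2 l \left(5 + l\right)$ ($v{\left(l \right)} = \left(5 + l\right) 2 l - 7 = 2 l \left(5 + l\right) - 7 = -7 + 2 l \left(5 + l\right)$)
$32 + v{\left(S \right)} \left(-6 + 0\right)^{2} = 32 + \left(-7 + 2 \cdot 5^{2} + 10 \cdot 5\right) \left(-6 + 0\right)^{2} = 32 + \left(-7 + 2 \cdot 25 + 50\right) \left(-6\right)^{2} = 32 + \left(-7 + 50 + 50\right) 36 = 32 + 93 \cdot 36 = 32 + 3348 = 3380$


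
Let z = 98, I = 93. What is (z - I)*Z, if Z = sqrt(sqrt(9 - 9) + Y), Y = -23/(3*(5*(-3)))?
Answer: sqrt(115)/3 ≈ 3.5746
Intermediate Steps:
Y = 23/45 (Y = -23/(3*(-15)) = -23/(-45) = -23*(-1/45) = 23/45 ≈ 0.51111)
Z = sqrt(115)/15 (Z = sqrt(sqrt(9 - 9) + 23/45) = sqrt(sqrt(0) + 23/45) = sqrt(0 + 23/45) = sqrt(23/45) = sqrt(115)/15 ≈ 0.71492)
(z - I)*Z = (98 - 1*93)*(sqrt(115)/15) = (98 - 93)*(sqrt(115)/15) = 5*(sqrt(115)/15) = sqrt(115)/3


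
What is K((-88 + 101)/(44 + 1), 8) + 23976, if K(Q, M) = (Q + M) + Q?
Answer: 1079306/45 ≈ 23985.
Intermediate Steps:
K(Q, M) = M + 2*Q (K(Q, M) = (M + Q) + Q = M + 2*Q)
K((-88 + 101)/(44 + 1), 8) + 23976 = (8 + 2*((-88 + 101)/(44 + 1))) + 23976 = (8 + 2*(13/45)) + 23976 = (8 + 26/45) + 23976 = 386/45 + 23976 = 1079306/45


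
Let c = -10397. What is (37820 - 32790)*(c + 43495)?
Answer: 166482940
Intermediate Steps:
(37820 - 32790)*(c + 43495) = (37820 - 32790)*(-10397 + 43495) = 5030*33098 = 166482940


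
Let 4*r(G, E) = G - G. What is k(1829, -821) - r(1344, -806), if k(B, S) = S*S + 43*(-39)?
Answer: 672364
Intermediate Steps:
k(B, S) = -1677 + S² (k(B, S) = S² - 1677 = -1677 + S²)
r(G, E) = 0 (r(G, E) = (G - G)/4 = (¼)*0 = 0)
k(1829, -821) - r(1344, -806) = (-1677 + (-821)²) - 1*0 = (-1677 + 674041) + 0 = 672364 + 0 = 672364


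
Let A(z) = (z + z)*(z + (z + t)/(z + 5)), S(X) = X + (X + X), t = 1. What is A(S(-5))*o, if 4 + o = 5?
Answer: 408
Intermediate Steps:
S(X) = 3*X (S(X) = X + 2*X = 3*X)
o = 1 (o = -4 + 5 = 1)
A(z) = 2*z*(z + (1 + z)/(5 + z)) (A(z) = (z + z)*(z + (z + 1)/(z + 5)) = (2*z)*(z + (1 + z)/(5 + z)) = 2*z*(z + (1 + z)/(5 + z)))
A(S(-5))*o = (2*(3*(-5))*(1 + (3*(-5))² + 6*(3*(-5)))/(5 + 3*(-5)))*1 = (2*(-15)*(1 + (-15)² + 6*(-15))/(5 - 15))*1 = (2*(-15)*(1 + 225 - 90)/(-10))*1 = (2*(-15)*(-⅒)*136)*1 = 408*1 = 408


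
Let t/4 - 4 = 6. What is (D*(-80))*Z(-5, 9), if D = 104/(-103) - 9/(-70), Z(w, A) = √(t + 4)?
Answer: 101648*√11/721 ≈ 467.58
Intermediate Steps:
t = 40 (t = 16 + 4*6 = 16 + 24 = 40)
Z(w, A) = 2*√11 (Z(w, A) = √(40 + 4) = √44 = 2*√11)
D = -6353/7210 (D = 104*(-1/103) - 9*(-1/70) = -104/103 + 9/70 = -6353/7210 ≈ -0.88114)
(D*(-80))*Z(-5, 9) = (-6353/7210*(-80))*(2*√11) = 50824*(2*√11)/721 = 101648*√11/721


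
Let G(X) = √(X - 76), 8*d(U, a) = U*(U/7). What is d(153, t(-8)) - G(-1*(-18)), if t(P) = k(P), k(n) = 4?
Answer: 23409/56 - I*√58 ≈ 418.02 - 7.6158*I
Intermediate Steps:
t(P) = 4
d(U, a) = U²/56 (d(U, a) = (U*(U/7))/8 = (U²/7)/8 = U²/56)
G(X) = √(-76 + X)
d(153, t(-8)) - G(-1*(-18)) = (1/56)*153² - √(-76 - 1*(-18)) = (1/56)*23409 - √(-76 + 18) = 23409/56 - √(-58) = 23409/56 - I*√58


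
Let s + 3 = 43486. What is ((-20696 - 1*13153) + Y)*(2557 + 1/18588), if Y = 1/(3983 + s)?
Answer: -76364564341676261/882298008 ≈ -8.6552e+7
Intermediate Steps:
s = 43483 (s = -3 + 43486 = 43483)
Y = 1/47466 (Y = 1/(3983 + 43483) = 1/47466 ≈ 2.1068e-5)
((-20696 - 1*13153) + Y)*(2557 + 1/18588) = ((-20696 - 1*13153) + 1/47466)*(2557 + 1/18588) = ((-20696 - 13153) + 1/47466)*(2557 + 1/18588) = (-33849 + 1/47466)*(47529517/18588) = -1606676633/47466*47529517/18588 = -76364564341676261/882298008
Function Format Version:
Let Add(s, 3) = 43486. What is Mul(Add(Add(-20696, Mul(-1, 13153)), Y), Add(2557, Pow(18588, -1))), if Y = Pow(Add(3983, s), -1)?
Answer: Rational(-76364564341676261, 882298008) ≈ -8.6552e+7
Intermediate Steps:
s = 43483 (s = Add(-3, 43486) = 43483)
Y = Rational(1, 47466) (Y = Pow(Add(3983, 43483), -1) = Pow(47466, -1) = Rational(1, 47466) ≈ 2.1068e-5)
Mul(Add(Add(-20696, Mul(-1, 13153)), Y), Add(2557, Pow(18588, -1))) = Mul(Add(Add(-20696, Mul(-1, 13153)), Rational(1, 47466)), Add(2557, Pow(18588, -1))) = Mul(Add(Add(-20696, -13153), Rational(1, 47466)), Add(2557, Rational(1, 18588))) = Mul(Add(-33849, Rational(1, 47466)), Rational(47529517, 18588)) = Mul(Rational(-1606676633, 47466), Rational(47529517, 18588)) = Rational(-76364564341676261, 882298008)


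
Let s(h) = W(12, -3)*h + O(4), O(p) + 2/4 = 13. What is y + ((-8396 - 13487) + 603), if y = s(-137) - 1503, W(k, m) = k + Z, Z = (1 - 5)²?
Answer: -53213/2 ≈ -26607.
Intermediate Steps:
Z = 16 (Z = (-4)² = 16)
O(p) = 25/2 (O(p) = -½ + 13 = 25/2)
W(k, m) = 16 + k (W(k, m) = k + 16 = 16 + k)
s(h) = 25/2 + 28*h (s(h) = (16 + 12)*h + 25/2 = 28*h + 25/2 = 25/2 + 28*h)
y = -10653/2 (y = (25/2 + 28*(-137)) - 1503 = (25/2 - 3836) - 1503 = -7647/2 - 1503 = -10653/2 ≈ -5326.5)
y + ((-8396 - 13487) + 603) = -10653/2 + ((-8396 - 13487) + 603) = -10653/2 + (-21883 + 603) = -10653/2 - 21280 = -53213/2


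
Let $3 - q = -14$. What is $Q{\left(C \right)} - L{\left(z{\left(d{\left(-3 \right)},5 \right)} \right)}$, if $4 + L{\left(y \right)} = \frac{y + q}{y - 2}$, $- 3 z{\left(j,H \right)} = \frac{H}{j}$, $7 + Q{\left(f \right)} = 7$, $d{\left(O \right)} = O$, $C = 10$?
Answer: $\frac{210}{13} \approx 16.154$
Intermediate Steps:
$Q{\left(f \right)} = 0$ ($Q{\left(f \right)} = -7 + 7 = 0$)
$q = 17$ ($q = 3 - -14 = 3 + 14 = 17$)
$z{\left(j,H \right)} = - \frac{H}{3 j}$ ($z{\left(j,H \right)} = - \frac{H \frac{1}{j}}{3} = - \frac{H}{3 j}$)
$L{\left(y \right)} = -4 + \frac{17 + y}{-2 + y}$ ($L{\left(y \right)} = -4 + \frac{y + 17}{y - 2} = -4 + \frac{17 + y}{-2 + y}$)
$Q{\left(C \right)} - L{\left(z{\left(d{\left(-3 \right)},5 \right)} \right)} = 0 - \frac{25 - 3 \left(\left(- \frac{1}{3}\right) 5 \frac{1}{-3}\right)}{-2 - \frac{5}{3 \left(-3\right)}} = 0 - \frac{25 - 3 \left(\left(- \frac{1}{3}\right) 5 \left(- \frac{1}{3}\right)\right)}{-2 - \frac{5}{3} \left(- \frac{1}{3}\right)} = 0 - \frac{25 - \frac{5}{3}}{-2 + \frac{5}{9}} = 0 - \frac{25 - \frac{5}{3}}{- \frac{13}{9}} = 0 - \left(- \frac{9}{13}\right) \frac{70}{3} = 0 - - \frac{210}{13} = 0 + \frac{210}{13} = \frac{210}{13}$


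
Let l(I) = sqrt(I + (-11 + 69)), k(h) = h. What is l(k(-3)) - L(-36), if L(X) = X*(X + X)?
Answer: -2592 + sqrt(55) ≈ -2584.6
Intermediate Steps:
l(I) = sqrt(58 + I) (l(I) = sqrt(I + 58) = sqrt(58 + I))
L(X) = 2*X**2 (L(X) = X*(2*X) = 2*X**2)
l(k(-3)) - L(-36) = sqrt(58 - 3) - 2*(-36)**2 = sqrt(55) - 2*1296 = sqrt(55) - 1*2592 = sqrt(55) - 2592 = -2592 + sqrt(55)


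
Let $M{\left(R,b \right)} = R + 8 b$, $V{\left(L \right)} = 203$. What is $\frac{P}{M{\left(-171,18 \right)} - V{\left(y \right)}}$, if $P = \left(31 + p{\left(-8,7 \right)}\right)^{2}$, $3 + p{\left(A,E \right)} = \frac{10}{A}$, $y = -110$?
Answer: $- \frac{11449}{3680} \approx -3.1111$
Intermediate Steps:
$p{\left(A,E \right)} = -3 + \frac{10}{A}$
$P = \frac{11449}{16}$ ($P = \left(31 - \left(3 - \frac{10}{-8}\right)\right)^{2} = \left(31 + \left(-3 + 10 \left(- \frac{1}{8}\right)\right)\right)^{2} = \left(31 - \frac{17}{4}\right)^{2} = \left(\frac{107}{4}\right)^{2} = \frac{11449}{16} \approx 715.56$)
$\frac{P}{M{\left(-171,18 \right)} - V{\left(y \right)}} = \frac{11449}{16 \left(\left(-171 + 8 \cdot 18\right) - 203\right)} = \frac{11449}{16 \left(\left(-171 + 144\right) - 203\right)} = \frac{11449}{16 \left(-27 - 203\right)} = \frac{11449}{16 \left(-230\right)} = \frac{11449}{16} \left(- \frac{1}{230}\right) = - \frac{11449}{3680}$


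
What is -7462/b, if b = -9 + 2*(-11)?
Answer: 7462/31 ≈ 240.71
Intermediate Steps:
b = -31 (b = -9 - 22 = -31)
-7462/b = -7462/(-31) = -7462*(-1/31) = 7462/31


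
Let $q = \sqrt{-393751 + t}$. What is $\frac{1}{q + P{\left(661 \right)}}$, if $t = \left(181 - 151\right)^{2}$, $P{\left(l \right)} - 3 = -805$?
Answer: $- \frac{802}{1036055} - \frac{i \sqrt{392851}}{1036055} \approx -0.00077409 - 0.00060497 i$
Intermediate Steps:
$P{\left(l \right)} = -802$ ($P{\left(l \right)} = 3 - 805 = -802$)
$t = 900$ ($t = 30^{2} = 900$)
$q = i \sqrt{392851}$ ($q = \sqrt{-393751 + 900} = \sqrt{-392851} = i \sqrt{392851} \approx 626.78 i$)
$\frac{1}{q + P{\left(661 \right)}} = \frac{1}{i \sqrt{392851} - 802} = \frac{1}{-802 + i \sqrt{392851}}$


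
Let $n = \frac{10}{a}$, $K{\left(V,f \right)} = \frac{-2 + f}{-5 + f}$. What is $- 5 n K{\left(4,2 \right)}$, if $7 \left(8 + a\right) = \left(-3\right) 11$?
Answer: $0$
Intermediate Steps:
$a = - \frac{89}{7}$ ($a = -8 + \frac{\left(-3\right) 11}{7} = -8 + \frac{1}{7} \left(-33\right) = -8 - \frac{33}{7} = - \frac{89}{7} \approx -12.714$)
$K{\left(V,f \right)} = \frac{-2 + f}{-5 + f}$
$n = - \frac{70}{89}$ ($n = \frac{10}{- \frac{89}{7}} = 10 \left(- \frac{7}{89}\right) = - \frac{70}{89} \approx -0.78652$)
$- 5 n K{\left(4,2 \right)} = \left(-5\right) \left(- \frac{70}{89}\right) \frac{-2 + 2}{-5 + 2} = \frac{350 \frac{1}{-3} \cdot 0}{89} = \frac{350 \left(\left(- \frac{1}{3}\right) 0\right)}{89} = \frac{350}{89} \cdot 0 = 0$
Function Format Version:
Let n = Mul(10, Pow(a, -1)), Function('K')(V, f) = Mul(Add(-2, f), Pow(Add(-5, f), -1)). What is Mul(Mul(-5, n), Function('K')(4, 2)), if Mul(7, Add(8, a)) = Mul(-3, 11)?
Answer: 0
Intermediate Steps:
a = Rational(-89, 7) (a = Add(-8, Mul(Rational(1, 7), Mul(-3, 11))) = Add(-8, Mul(Rational(1, 7), -33)) = Add(-8, Rational(-33, 7)) = Rational(-89, 7) ≈ -12.714)
Function('K')(V, f) = Mul(Pow(Add(-5, f), -1), Add(-2, f))
n = Rational(-70, 89) (n = Mul(10, Pow(Rational(-89, 7), -1)) = Mul(10, Rational(-7, 89)) = Rational(-70, 89) ≈ -0.78652)
Mul(Mul(-5, n), Function('K')(4, 2)) = Mul(Mul(-5, Rational(-70, 89)), Mul(Pow(Add(-5, 2), -1), Add(-2, 2))) = Mul(Rational(350, 89), Mul(Pow(-3, -1), 0)) = Mul(Rational(350, 89), Mul(Rational(-1, 3), 0)) = Mul(Rational(350, 89), 0) = 0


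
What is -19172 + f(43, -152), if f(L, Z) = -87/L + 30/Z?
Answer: -62661353/3268 ≈ -19174.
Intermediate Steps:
-19172 + f(43, -152) = -19172 + (-87/43 + 30/(-152)) = -19172 + (-87*1/43 + 30*(-1/152)) = -19172 + (-87/43 - 15/76) = -19172 - 7257/3268 = -62661353/3268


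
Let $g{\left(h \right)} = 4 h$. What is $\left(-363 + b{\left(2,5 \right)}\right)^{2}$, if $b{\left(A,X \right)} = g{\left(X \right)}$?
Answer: $117649$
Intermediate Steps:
$b{\left(A,X \right)} = 4 X$
$\left(-363 + b{\left(2,5 \right)}\right)^{2} = \left(-363 + 4 \cdot 5\right)^{2} = \left(-363 + 20\right)^{2} = \left(-343\right)^{2} = 117649$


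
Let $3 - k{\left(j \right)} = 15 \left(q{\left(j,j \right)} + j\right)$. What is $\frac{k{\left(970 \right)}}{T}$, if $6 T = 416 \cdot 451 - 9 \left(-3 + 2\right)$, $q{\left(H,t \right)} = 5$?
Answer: $- \frac{87732}{187625} \approx -0.46759$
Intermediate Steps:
$k{\left(j \right)} = -72 - 15 j$ ($k{\left(j \right)} = 3 - 15 \left(5 + j\right) = 3 - \left(75 + 15 j\right) = -72 - 15 j$)
$T = \frac{187625}{6}$ ($T = \frac{416 \cdot 451 - 9 \left(-3 + 2\right)}{6} = \frac{187616 - -9}{6} = \frac{187616 + 9}{6} = \frac{1}{6} \cdot 187625 = \frac{187625}{6} \approx 31271.0$)
$\frac{k{\left(970 \right)}}{T} = \frac{-72 - 14550}{\frac{187625}{6}} = \left(-72 - 14550\right) \frac{6}{187625} = \left(-14622\right) \frac{6}{187625} = - \frac{87732}{187625}$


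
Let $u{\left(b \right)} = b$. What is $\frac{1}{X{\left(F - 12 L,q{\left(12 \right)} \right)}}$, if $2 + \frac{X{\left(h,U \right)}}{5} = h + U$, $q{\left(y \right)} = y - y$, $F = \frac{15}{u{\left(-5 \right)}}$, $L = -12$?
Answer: $\frac{1}{695} \approx 0.0014388$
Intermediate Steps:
$F = -3$ ($F = \frac{15}{-5} = 15 \left(- \frac{1}{5}\right) = -3$)
$q{\left(y \right)} = 0$
$X{\left(h,U \right)} = -10 + 5 U + 5 h$ ($X{\left(h,U \right)} = -10 + 5 \left(h + U\right) = -10 + 5 \left(U + h\right) = -10 + \left(5 U + 5 h\right) = -10 + 5 U + 5 h$)
$\frac{1}{X{\left(F - 12 L,q{\left(12 \right)} \right)}} = \frac{1}{-10 + 5 \cdot 0 + 5 \left(-3 - -144\right)} = \frac{1}{-10 + 0 + 5 \left(-3 + 144\right)} = \frac{1}{-10 + 0 + 5 \cdot 141} = \frac{1}{-10 + 0 + 705} = \frac{1}{695}$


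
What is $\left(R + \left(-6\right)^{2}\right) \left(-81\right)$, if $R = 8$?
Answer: $-3564$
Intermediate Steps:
$\left(R + \left(-6\right)^{2}\right) \left(-81\right) = \left(8 + \left(-6\right)^{2}\right) \left(-81\right) = \left(8 + 36\right) \left(-81\right) = 44 \left(-81\right) = -3564$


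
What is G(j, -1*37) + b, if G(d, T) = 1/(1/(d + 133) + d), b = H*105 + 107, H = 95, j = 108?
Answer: 262424619/26029 ≈ 10082.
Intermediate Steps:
b = 10082 (b = 95*105 + 107 = 9975 + 107 = 10082)
G(d, T) = 1/(d + 1/(133 + d)) (G(d, T) = 1/(1/(133 + d) + d) = 1/(d + 1/(133 + d)))
G(j, -1*37) + b = (133 + 108)/(1 + 108**2 + 133*108) + 10082 = 241/(1 + 11664 + 14364) + 10082 = 241/26029 + 10082 = 262424619/26029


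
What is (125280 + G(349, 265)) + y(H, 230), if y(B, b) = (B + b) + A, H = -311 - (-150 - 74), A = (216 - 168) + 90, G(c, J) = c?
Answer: 125910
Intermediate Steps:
A = 138 (A = 48 + 90 = 138)
H = -87 (H = -311 - 1*(-224) = -311 + 224 = -87)
y(B, b) = 138 + B + b (y(B, b) = (B + b) + 138 = 138 + B + b)
(125280 + G(349, 265)) + y(H, 230) = (125280 + 349) + (138 - 87 + 230) = 125629 + 281 = 125910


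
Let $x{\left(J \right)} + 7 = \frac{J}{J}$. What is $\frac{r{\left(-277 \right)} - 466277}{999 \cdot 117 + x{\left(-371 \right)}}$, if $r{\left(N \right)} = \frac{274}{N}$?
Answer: $- \frac{43053001}{10791643} \approx -3.9895$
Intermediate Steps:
$x{\left(J \right)} = -6$ ($x{\left(J \right)} = -7 + \frac{J}{J} = -7 + 1 = -6$)
$\frac{r{\left(-277 \right)} - 466277}{999 \cdot 117 + x{\left(-371 \right)}} = \frac{\frac{274}{-277} - 466277}{999 \cdot 117 - 6} = \frac{274 \left(- \frac{1}{277}\right) - 466277}{116883 - 6} = \frac{- \frac{274}{277} - 466277}{116877} = \left(- \frac{129159003}{277}\right) \frac{1}{116877} = - \frac{43053001}{10791643}$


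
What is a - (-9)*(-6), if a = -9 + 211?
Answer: 148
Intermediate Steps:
a = 202
a - (-9)*(-6) = 202 - (-9)*(-6) = 202 - 1*54 = 202 - 54 = 148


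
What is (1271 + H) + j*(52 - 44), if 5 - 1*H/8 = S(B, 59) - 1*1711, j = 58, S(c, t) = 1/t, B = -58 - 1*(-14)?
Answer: 912309/59 ≈ 15463.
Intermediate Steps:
B = -44 (B = -58 + 14 = -44)
H = 809944/59 (H = 40 - 8*(1/59 - 1*1711) = 40 - 8*(1/59 - 1711) = 40 - 8*(-100948/59) = 40 + 807584/59 = 809944/59 ≈ 13728.)
(1271 + H) + j*(52 - 44) = (1271 + 809944/59) + 58*(52 - 44) = 884933/59 + 58*8 = 884933/59 + 464 = 912309/59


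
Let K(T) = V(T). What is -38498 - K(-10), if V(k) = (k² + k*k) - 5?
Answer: -38693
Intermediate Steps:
V(k) = -5 + 2*k² (V(k) = (k² + k²) - 5 = 2*k² - 5 = -5 + 2*k²)
K(T) = -5 + 2*T²
-38498 - K(-10) = -38498 - (-5 + 2*(-10)²) = -38498 - (-5 + 2*100) = -38498 - (-5 + 200) = -38498 - 1*195 = -38498 - 195 = -38693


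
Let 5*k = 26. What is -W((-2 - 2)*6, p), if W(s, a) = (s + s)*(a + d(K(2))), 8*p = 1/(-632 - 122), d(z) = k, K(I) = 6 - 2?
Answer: 470481/1885 ≈ 249.59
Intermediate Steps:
K(I) = 4
k = 26/5 (k = (⅕)*26 = 26/5 ≈ 5.2000)
d(z) = 26/5
p = -1/6032 (p = 1/(8*(-632 - 122)) = (⅛)/(-754) = (⅛)*(-1/754) = -1/6032 ≈ -0.00016578)
W(s, a) = 2*s*(26/5 + a) (W(s, a) = (s + s)*(a + 26/5) = (2*s)*(26/5 + a) = 2*s*(26/5 + a))
-W((-2 - 2)*6, p) = -2*(-2 - 2)*6*(26 + 5*(-1/6032))/5 = -2*(-4*6)*(26 - 5/6032)/5 = -2*(-24)*156827/(5*6032) = -1*(-470481/1885) = 470481/1885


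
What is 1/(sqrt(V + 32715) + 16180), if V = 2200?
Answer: 3236/52351497 - sqrt(34915)/261757485 ≈ 6.1099e-5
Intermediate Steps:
1/(sqrt(V + 32715) + 16180) = 1/(sqrt(2200 + 32715) + 16180) = 1/(sqrt(34915) + 16180) = 1/(16180 + sqrt(34915))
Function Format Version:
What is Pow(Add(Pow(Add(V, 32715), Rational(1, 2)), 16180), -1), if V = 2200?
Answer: Add(Rational(3236, 52351497), Mul(Rational(-1, 261757485), Pow(34915, Rational(1, 2)))) ≈ 6.1099e-5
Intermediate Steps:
Pow(Add(Pow(Add(V, 32715), Rational(1, 2)), 16180), -1) = Pow(Add(Pow(Add(2200, 32715), Rational(1, 2)), 16180), -1) = Pow(Add(Pow(34915, Rational(1, 2)), 16180), -1) = Pow(Add(16180, Pow(34915, Rational(1, 2))), -1)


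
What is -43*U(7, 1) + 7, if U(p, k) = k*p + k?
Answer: -337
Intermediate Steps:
U(p, k) = k + k*p
-43*U(7, 1) + 7 = -43*(1 + 7) + 7 = -43*8 + 7 = -344 + 7 = -337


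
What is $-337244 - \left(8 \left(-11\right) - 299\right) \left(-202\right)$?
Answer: $-415418$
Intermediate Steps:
$-337244 - \left(8 \left(-11\right) - 299\right) \left(-202\right) = -337244 - \left(-88 - 299\right) \left(-202\right) = -337244 - \left(-387\right) \left(-202\right) = -337244 - 78174 = -415418$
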